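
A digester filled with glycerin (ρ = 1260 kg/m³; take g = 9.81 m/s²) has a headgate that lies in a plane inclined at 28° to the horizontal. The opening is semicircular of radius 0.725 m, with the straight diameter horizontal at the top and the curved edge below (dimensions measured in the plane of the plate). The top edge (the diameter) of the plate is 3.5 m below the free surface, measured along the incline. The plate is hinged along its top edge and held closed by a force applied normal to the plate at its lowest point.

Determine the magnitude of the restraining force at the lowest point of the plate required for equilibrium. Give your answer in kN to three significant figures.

P ≈ 7.99 kN

γ = ρg = 1260 × 9.81 / 1000 = 12.3606 kN/m³.
Let θ = 28° be the plate's angle to the horizontal; measure y along the incline from where the plane meets the free surface. Vertical depth h = y·sinθ with sinθ = 0.469472.
The centroid of a semicircle lies 4r/(3π) = 0.3077 m from the diameter, here below the top edge, so y_c = 3.5 + 0.3077 = 3.8077 m and h_c = 3.8077 × 0.469472 = 1.78761 m.
A = πr²/2 = π × 0.725²/2 = 0.82565 m².
Resultant F = γ·h_c·A = 12.3606 × 1.78761 × 0.82565 = 18.2435 kN.
I_c = (π/8 − 8/(9π))·r⁴ = 0.109757 × 0.725⁴ = 0.0303238 m⁴.
Centre of pressure: y_p = y_c + I_c/(y_c·A) = 3.8077 + 0.0303238/(3.8077 × 0.82565) = 3.8077 + 0.0096455 = 3.81735 m along the plane.
The resultant acts 0.3077 + 0.0096455 = 0.317345 m (along the plate) below the hinge at the top edge, so the moment about the hinge is M = F × 0.317345 = 18.2435 × 0.317345 = 5.78948 kN·m.
A normal force at the bottom, 0.725 m from the hinge, must supply this moment: P = 5.78948/0.725 = 7.98549 kN.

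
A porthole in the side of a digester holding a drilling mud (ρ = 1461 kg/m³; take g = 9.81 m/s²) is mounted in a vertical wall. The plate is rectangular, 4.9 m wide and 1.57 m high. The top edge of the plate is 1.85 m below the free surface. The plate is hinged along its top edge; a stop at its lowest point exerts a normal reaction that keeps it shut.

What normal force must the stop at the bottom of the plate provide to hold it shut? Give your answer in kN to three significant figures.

γ = ρg = 1461 × 9.81 / 1000 = 14.33241 kN/m³.
The centroid lies 1.57/2 = 0.785 m below the top edge, so the centroid depth is h_c = 1.85 + 0.785 = 2.635 m.
A = 4.9 × 1.57 = 7.693 m².
Resultant F = γ·h_c·A = 14.33241 × 2.635 × 7.693 = 290.533 kN.
I_c = b·h³/12 = 4.9 × 1.57³/12 = 1.58021 m⁴.
Centre of pressure: y_p = y_c + I_c/(y_c·A) = 2.635 + 1.58021/(2.635 × 7.693) = 2.635 + 0.077954 = 2.71295 m along the plane.
The resultant acts 0.785 + 0.077954 = 0.862954 m (along the plate) below the hinge at the top edge, so the moment about the hinge is M = F × 0.862954 = 290.533 × 0.862954 = 250.717 kN·m.
A normal force at the bottom, 1.57 m from the hinge, must supply this moment: P = 250.717/1.57 = 159.692 kN.

P ≈ 160 kN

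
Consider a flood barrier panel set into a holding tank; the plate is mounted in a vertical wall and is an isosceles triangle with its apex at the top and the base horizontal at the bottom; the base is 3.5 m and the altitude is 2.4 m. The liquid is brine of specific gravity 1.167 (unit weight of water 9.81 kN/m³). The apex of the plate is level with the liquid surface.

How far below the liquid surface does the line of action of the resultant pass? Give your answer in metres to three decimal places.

γ = 1.167 × 9.81 = 11.44827 kN/m³.
With the apex up, the centroid sits 2h/3 = 2 × 2.4/3 = 1.6 m below the apex, so the centroid depth is h_c = 1.6 m.
A = ½ × 3.5 × 2.4 = 4.2 m².
Resultant F = γ·h_c·A = 11.44827 × 1.6 × 4.2 = 76.9324 kN.
I_c = b·h³/36 = 3.5 × 2.4³/36 = 1.344 m⁴.
Centre of pressure: y_p = y_c + I_c/(y_c·A) = 1.6 + 1.344/(1.6 × 4.2) = 1.6 + 0.2 = 1.8 m along the plane.

h_p = 1.800 m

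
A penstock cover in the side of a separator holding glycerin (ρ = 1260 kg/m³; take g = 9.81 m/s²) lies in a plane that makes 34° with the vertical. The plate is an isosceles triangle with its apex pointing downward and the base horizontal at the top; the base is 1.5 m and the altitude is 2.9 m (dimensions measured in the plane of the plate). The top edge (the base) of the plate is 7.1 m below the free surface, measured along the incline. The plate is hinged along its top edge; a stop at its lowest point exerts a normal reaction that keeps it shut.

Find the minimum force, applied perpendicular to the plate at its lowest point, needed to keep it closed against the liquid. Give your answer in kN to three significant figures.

γ = ρg = 1260 × 9.81 / 1000 = 12.3606 kN/m³.
The plate makes 34° with the vertical, i.e. θ = 90° − 34° = 56° to the horizontal. Measuring y along the incline from the free-surface line, vertical depth h = y·sinθ with sinθ = 0.829038.
With the apex down, the centroid sits h/3 = 2.9/3 = 0.966667 m below the base (the top edge), so y_c = 7.1 + 0.966667 = 8.06667 m and h_c = 8.06667 × 0.829038 = 6.68758 m.
A = ½ × 1.5 × 2.9 = 2.175 m².
Resultant F = γ·h_c·A = 12.3606 × 6.68758 × 2.175 = 179.791 kN.
I_c = b·h³/36 = 1.5 × 2.9³/36 = 1.01621 m⁴.
Centre of pressure: y_p = y_c + I_c/(y_c·A) = 8.06667 + 1.01621/(8.06667 × 2.175) = 8.06667 + 0.0579202 = 8.12459 m along the plane.
The resultant acts 0.966667 + 0.0579202 = 1.02459 m (along the plate) below the hinge at the top edge, so the moment about the hinge is M = F × 1.02459 = 179.791 × 1.02459 = 184.212 kN·m.
A normal force at the bottom, 2.9 m from the hinge, must supply this moment: P = 184.212/2.9 = 63.5214 kN.

P ≈ 63.5 kN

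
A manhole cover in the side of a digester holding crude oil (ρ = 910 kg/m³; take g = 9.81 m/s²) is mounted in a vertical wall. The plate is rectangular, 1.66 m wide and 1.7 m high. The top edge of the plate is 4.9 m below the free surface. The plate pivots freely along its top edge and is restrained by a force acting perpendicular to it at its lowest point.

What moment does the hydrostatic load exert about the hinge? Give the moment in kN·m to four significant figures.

γ = ρg = 910 × 9.81 / 1000 = 8.9271 kN/m³.
The centroid lies 1.7/2 = 0.85 m below the top edge, so the centroid depth is h_c = 4.9 + 0.85 = 5.75 m.
A = 1.66 × 1.7 = 2.822 m².
Resultant F = γ·h_c·A = 8.9271 × 5.75 × 2.822 = 144.856 kN.
I_c = b·h³/12 = 1.66 × 1.7³/12 = 0.679632 m⁴.
Centre of pressure: y_p = y_c + I_c/(y_c·A) = 5.75 + 0.679632/(5.75 × 2.822) = 5.75 + 0.0418841 = 5.79188 m along the plane.
The resultant acts 0.85 + 0.0418841 = 0.891884 m (along the plate) below the hinge at the top edge, so the moment about the hinge is M = F × 0.891884 = 144.856 × 0.891884 = 129.195 kN·m.

M ≈ 129.2 kN·m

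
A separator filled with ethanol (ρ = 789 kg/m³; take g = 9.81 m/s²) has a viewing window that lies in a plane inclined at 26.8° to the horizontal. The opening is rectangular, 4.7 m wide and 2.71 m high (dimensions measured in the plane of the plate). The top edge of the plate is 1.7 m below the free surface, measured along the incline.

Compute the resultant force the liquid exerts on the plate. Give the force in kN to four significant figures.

F ≈ 135.8 kN

γ = ρg = 789 × 9.81 / 1000 = 7.74009 kN/m³.
Let θ = 26.8° be the plate's angle to the horizontal; measure y along the incline from where the plane meets the free surface. Vertical depth h = y·sinθ with sinθ = 0.450878.
The centroid lies 2.71/2 = 1.355 m below the top edge, so y_c = 1.7 + 1.355 = 3.055 m and h_c = 3.055 × 0.450878 = 1.37743 m.
A = 4.7 × 2.71 = 12.737 m².
Resultant F = γ·h_c·A = 7.74009 × 1.37743 × 12.737 = 135.795 kN.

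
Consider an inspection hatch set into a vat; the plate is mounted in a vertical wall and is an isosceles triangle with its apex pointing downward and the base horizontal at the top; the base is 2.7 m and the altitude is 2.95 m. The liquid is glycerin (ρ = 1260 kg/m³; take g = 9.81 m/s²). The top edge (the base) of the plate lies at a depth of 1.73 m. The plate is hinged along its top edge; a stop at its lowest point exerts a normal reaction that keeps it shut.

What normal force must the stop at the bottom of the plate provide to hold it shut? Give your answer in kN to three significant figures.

γ = ρg = 1260 × 9.81 / 1000 = 12.3606 kN/m³.
With the apex down, the centroid sits h/3 = 2.95/3 = 0.983333 m below the base (the top edge), so the centroid depth is h_c = 1.73 + 0.983333 = 2.71333 m.
A = ½ × 2.7 × 2.95 = 3.9825 m².
Resultant F = γ·h_c·A = 12.3606 × 2.71333 × 3.9825 = 133.567 kN.
I_c = b·h³/36 = 2.7 × 2.95³/36 = 1.92543 m⁴.
Centre of pressure: y_p = y_c + I_c/(y_c·A) = 2.71333 + 1.92543/(2.71333 × 3.9825) = 2.71333 + 0.178184 = 2.89151 m along the plane.
The resultant acts 0.983333 + 0.178184 = 1.16152 m (along the plate) below the hinge at the top edge, so the moment about the hinge is M = F × 1.16152 = 133.567 × 1.16152 = 155.141 kN·m.
A normal force at the bottom, 2.95 m from the hinge, must supply this moment: P = 155.141/2.95 = 52.5902 kN.

P ≈ 52.6 kN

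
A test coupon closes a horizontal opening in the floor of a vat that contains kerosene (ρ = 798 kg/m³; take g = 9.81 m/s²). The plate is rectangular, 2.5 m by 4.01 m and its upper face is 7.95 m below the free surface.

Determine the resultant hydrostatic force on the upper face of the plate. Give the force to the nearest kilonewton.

γ = ρg = 798 × 9.81 / 1000 = 7.82838 kN/m³.
The plate is horizontal, so pressure is uniform at p = γ·h = 7.82838 × 7.95 = 62.2356 kN/m².
A = 2.5 × 4.01 = 10.025 m².
F = p·A = 62.2356 × 10.025 = 623.912 kN.

F ≈ 624 kN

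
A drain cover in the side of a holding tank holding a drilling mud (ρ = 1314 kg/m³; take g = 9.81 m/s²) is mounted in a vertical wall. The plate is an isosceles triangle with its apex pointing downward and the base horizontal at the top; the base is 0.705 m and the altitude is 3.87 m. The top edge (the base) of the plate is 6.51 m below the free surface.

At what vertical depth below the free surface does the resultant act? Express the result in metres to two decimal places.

γ = ρg = 1314 × 9.81 / 1000 = 12.89034 kN/m³.
With the apex down, the centroid sits h/3 = 3.87/3 = 1.29 m below the base (the top edge), so the centroid depth is h_c = 6.51 + 1.29 = 7.8 m.
A = ½ × 0.705 × 3.87 = 1.36417 m².
Resultant F = γ·h_c·A = 12.89034 × 7.8 × 1.36417 = 137.16 kN.
I_c = b·h³/36 = 0.705 × 3.87³/36 = 1.13506 m⁴.
Centre of pressure: y_p = y_c + I_c/(y_c·A) = 7.8 + 1.13506/(7.8 × 1.36417) = 7.8 + 0.106673 = 7.90667 m along the plane.

h_p = 7.91 m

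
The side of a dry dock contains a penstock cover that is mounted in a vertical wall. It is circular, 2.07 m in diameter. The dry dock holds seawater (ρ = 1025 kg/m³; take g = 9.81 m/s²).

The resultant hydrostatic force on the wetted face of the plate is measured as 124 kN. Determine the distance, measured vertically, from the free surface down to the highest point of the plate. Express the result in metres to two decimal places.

d_top ≈ 2.63 m

γ = ρg = 1025 × 9.81 / 1000 = 10.05525 kN/m³.
A = π(1.035)² = 3.36535 m².
From F = γ·h_c·A, the centroid depth is h_c = 124/(10.05525 × 3.36535) = 3.66436 m.
The centroid is at the centre, 1.035 m below the top of the plate, so the highest point sits at h_top = 3.66436 − 1.035 = 2.62936 m below the surface.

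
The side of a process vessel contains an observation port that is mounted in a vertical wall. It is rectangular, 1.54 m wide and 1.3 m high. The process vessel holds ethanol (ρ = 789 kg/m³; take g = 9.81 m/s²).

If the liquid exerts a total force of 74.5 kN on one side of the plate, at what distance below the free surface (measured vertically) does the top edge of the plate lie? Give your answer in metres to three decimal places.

d_top ≈ 4.158 m

γ = ρg = 789 × 9.81 / 1000 = 7.74009 kN/m³.
A = 1.54 × 1.3 = 2.002 m².
From F = γ·h_c·A, the centroid depth is h_c = 74.5/(7.74009 × 2.002) = 4.8078 m.
The centroid lies 1.3/2 = 0.65 m below the top edge, so the top edge sits at h_top = 4.8078 − 0.65 = 4.1578 m below the surface.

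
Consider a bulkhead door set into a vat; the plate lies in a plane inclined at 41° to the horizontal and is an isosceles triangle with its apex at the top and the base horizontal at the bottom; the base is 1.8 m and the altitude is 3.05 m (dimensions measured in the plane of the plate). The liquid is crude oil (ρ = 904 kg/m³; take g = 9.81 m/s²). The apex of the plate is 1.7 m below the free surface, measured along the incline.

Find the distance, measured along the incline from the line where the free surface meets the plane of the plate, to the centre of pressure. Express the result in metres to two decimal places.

y_p = 3.87 m

γ = ρg = 904 × 9.81 / 1000 = 8.86824 kN/m³.
Let θ = 41° be the plate's angle to the horizontal; measure y along the incline from where the plane meets the free surface. Vertical depth h = y·sinθ with sinθ = 0.656059.
With the apex up, the centroid sits 2h/3 = 2 × 3.05/3 = 2.03333 m below the apex, so y_c = 1.7 + 2.03333 = 3.73333 m and h_c = 3.73333 × 0.656059 = 2.44928 m.
A = ½ × 1.8 × 3.05 = 2.745 m².
Resultant F = γ·h_c·A = 8.86824 × 2.44928 × 2.745 = 59.6236 kN.
I_c = b·h³/36 = 1.8 × 3.05³/36 = 1.41863 m⁴.
Centre of pressure: y_p = y_c + I_c/(y_c·A) = 3.73333 + 1.41863/(3.73333 × 2.745) = 3.73333 + 0.13843 = 3.87176 m along the plane.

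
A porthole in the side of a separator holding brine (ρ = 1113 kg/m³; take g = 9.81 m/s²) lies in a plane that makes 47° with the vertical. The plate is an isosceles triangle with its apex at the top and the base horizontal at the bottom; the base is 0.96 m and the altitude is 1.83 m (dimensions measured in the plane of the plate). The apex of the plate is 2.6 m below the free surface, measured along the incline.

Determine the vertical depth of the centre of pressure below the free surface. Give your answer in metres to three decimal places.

h_p = 2.638 m

γ = ρg = 1113 × 9.81 / 1000 = 10.91853 kN/m³.
The plate makes 47° with the vertical, i.e. θ = 90° − 47° = 43° to the horizontal. Measuring y along the incline from the free-surface line, vertical depth h = y·sinθ with sinθ = 0.681998.
With the apex up, the centroid sits 2h/3 = 2 × 1.83/3 = 1.22 m below the apex, so y_c = 2.6 + 1.22 = 3.82 m and h_c = 3.82 × 0.681998 = 2.60523 m.
A = ½ × 0.96 × 1.83 = 0.8784 m².
Resultant F = γ·h_c·A = 10.91853 × 2.60523 × 0.8784 = 24.9863 kN.
I_c = b·h³/36 = 0.96 × 1.83³/36 = 0.163426 m⁴.
Centre of pressure: y_p = y_c + I_c/(y_c·A) = 3.82 + 0.163426/(3.82 × 0.8784) = 3.82 + 0.0487041 = 3.8687 m along the plane.
Vertically, h_p = y_p·sinθ = 3.8687 × 0.681998 = 2.63845 m.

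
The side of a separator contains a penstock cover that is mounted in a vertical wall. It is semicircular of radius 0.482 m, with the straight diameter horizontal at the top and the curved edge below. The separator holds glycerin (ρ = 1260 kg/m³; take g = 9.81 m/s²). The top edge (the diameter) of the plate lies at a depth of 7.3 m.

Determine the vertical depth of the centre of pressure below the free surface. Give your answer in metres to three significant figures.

γ = ρg = 1260 × 9.81 / 1000 = 12.3606 kN/m³.
The centroid of a semicircle lies 4r/(3π) = 0.204567 m from the diameter, here below the top edge, so the centroid depth is h_c = 7.3 + 0.204567 = 7.50457 m.
A = πr²/2 = π × 0.482²/2 = 0.364934 m².
Resultant F = γ·h_c·A = 12.3606 × 7.50457 × 0.364934 = 33.8516 kN.
I_c = (π/8 − 8/(9π))·r⁴ = 0.109757 × 0.482⁴ = 0.00592407 m⁴.
Centre of pressure: y_p = y_c + I_c/(y_c·A) = 7.50457 + 0.00592407/(7.50457 × 0.364934) = 7.50457 + 0.00216312 = 7.50673 m along the plane.

h_p = 7.51 m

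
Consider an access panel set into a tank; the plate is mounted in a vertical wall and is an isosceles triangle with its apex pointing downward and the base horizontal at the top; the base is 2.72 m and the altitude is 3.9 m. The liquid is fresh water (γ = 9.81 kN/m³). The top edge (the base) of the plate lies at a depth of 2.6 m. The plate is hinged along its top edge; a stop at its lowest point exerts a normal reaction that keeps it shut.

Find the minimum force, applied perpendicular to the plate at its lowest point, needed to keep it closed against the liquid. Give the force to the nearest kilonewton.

P ≈ 79 kN

γ = 9.81 kN/m³.
With the apex down, the centroid sits h/3 = 3.9/3 = 1.3 m below the base (the top edge), so the centroid depth is h_c = 2.6 + 1.3 = 3.9 m.
A = ½ × 2.72 × 3.9 = 5.304 m².
Resultant F = γ·h_c·A = 9.81 × 3.9 × 5.304 = 202.926 kN.
I_c = b·h³/36 = 2.72 × 3.9³/36 = 4.48188 m⁴.
Centre of pressure: y_p = y_c + I_c/(y_c·A) = 3.9 + 4.48188/(3.9 × 5.304) = 3.9 + 0.216667 = 4.11667 m along the plane.
The resultant acts 1.3 + 0.216667 = 1.51667 m (along the plate) below the hinge at the top edge, so the moment about the hinge is M = F × 1.51667 = 202.926 × 1.51667 = 307.772 kN·m.
A normal force at the bottom, 3.9 m from the hinge, must supply this moment: P = 307.772/3.9 = 78.9159 kN.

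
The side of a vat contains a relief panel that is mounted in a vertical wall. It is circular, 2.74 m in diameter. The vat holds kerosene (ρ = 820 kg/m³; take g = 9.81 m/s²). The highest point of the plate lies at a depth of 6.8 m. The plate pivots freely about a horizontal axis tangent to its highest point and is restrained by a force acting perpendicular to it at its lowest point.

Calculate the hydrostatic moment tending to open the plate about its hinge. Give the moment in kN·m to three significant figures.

γ = ρg = 820 × 9.81 / 1000 = 8.0442 kN/m³.
The centroid is at the centre, 1.37 m below the top of the plate, so the centroid depth is h_c = 6.8 + 1.37 = 8.17 m.
A = π(1.37)² = 5.89646 m².
Resultant F = γ·h_c·A = 8.0442 × 8.17 × 5.89646 = 387.522 kN.
I_c = πr⁴/4 = π × 1.37⁴/4 = 2.76676 m⁴.
Centre of pressure: y_p = y_c + I_c/(y_c·A) = 8.17 + 2.76676/(8.17 × 5.89646) = 8.17 + 0.0574325 = 8.22743 m along the plane.
The resultant acts 1.37 + 0.0574325 = 1.42743 m (along the plate) below the hinge at the top edge, so the moment about the hinge is M = F × 1.42743 = 387.522 × 1.42743 = 553.161 kN·m.

M ≈ 553 kN·m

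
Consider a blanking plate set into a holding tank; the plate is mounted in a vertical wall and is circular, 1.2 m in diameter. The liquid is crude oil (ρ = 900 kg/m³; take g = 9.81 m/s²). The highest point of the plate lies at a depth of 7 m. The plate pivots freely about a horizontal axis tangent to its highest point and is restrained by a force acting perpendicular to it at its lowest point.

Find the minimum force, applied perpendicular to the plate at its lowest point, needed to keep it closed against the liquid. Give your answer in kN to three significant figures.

γ = ρg = 900 × 9.81 / 1000 = 8.829 kN/m³.
The centroid is at the centre, 0.6 m below the top of the plate, so the centroid depth is h_c = 7 + 0.6 = 7.6 m.
A = π(0.6)² = 1.13097 m².
Resultant F = γ·h_c·A = 8.829 × 7.6 × 1.13097 = 75.8885 kN.
I_c = πr⁴/4 = π × 0.6⁴/4 = 0.101788 m⁴.
Centre of pressure: y_p = y_c + I_c/(y_c·A) = 7.6 + 0.101788/(7.6 × 1.13097) = 7.6 + 0.0118422 = 7.61184 m along the plane.
The resultant acts 0.6 + 0.0118422 = 0.611842 m (along the plate) below the hinge at the top edge, so the moment about the hinge is M = F × 0.611842 = 75.8885 × 0.611842 = 46.4318 kN·m.
A normal force at the bottom, 1.2 m from the hinge, must supply this moment: P = 46.4318/1.2 = 38.6932 kN.

P ≈ 38.7 kN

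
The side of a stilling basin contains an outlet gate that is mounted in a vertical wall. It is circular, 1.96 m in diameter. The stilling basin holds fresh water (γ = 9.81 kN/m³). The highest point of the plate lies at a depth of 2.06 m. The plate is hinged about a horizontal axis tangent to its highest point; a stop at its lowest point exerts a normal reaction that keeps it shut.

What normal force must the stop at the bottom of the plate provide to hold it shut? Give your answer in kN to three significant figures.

P ≈ 48.6 kN

γ = 9.81 kN/m³.
The centroid is at the centre, 0.98 m below the top of the plate, so the centroid depth is h_c = 2.06 + 0.98 = 3.04 m.
A = π(0.98)² = 3.01719 m².
Resultant F = γ·h_c·A = 9.81 × 3.04 × 3.01719 = 89.9798 kN.
I_c = πr⁴/4 = π × 0.98⁴/4 = 0.724426 m⁴.
Centre of pressure: y_p = y_c + I_c/(y_c·A) = 3.04 + 0.724426/(3.04 × 3.01719) = 3.04 + 0.0789801 = 3.11898 m along the plane.
The resultant acts 0.98 + 0.0789801 = 1.05898 m (along the plate) below the hinge at the top edge, so the moment about the hinge is M = F × 1.05898 = 89.9798 × 1.05898 = 95.2868 kN·m.
A normal force at the bottom, 1.96 m from the hinge, must supply this moment: P = 95.2868/1.96 = 48.6157 kN.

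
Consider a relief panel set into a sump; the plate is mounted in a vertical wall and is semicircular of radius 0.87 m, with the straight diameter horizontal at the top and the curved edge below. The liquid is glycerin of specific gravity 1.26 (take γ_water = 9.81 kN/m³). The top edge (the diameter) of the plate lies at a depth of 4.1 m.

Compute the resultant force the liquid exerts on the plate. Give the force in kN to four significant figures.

F ≈ 65.68 kN

γ = 1.26 × 9.81 = 12.3606 kN/m³.
The centroid of a semicircle lies 4r/(3π) = 0.369239 m from the diameter, here below the top edge, so the centroid depth is h_c = 4.1 + 0.369239 = 4.46924 m.
A = πr²/2 = π × 0.87²/2 = 1.18894 m².
Resultant F = γ·h_c·A = 12.3606 × 4.46924 × 1.18894 = 65.68 kN.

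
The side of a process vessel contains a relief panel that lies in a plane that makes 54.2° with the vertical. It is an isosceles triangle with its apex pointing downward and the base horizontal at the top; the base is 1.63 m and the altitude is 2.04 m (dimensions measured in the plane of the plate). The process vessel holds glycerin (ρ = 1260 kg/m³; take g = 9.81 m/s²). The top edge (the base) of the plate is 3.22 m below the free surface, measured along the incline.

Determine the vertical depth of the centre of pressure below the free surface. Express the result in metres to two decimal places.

h_p = 2.32 m

γ = ρg = 1260 × 9.81 / 1000 = 12.3606 kN/m³.
The plate makes 54.2° with the vertical, i.e. θ = 90° − 54.2° = 35.8° to the horizontal. Measuring y along the incline from the free-surface line, vertical depth h = y·sinθ with sinθ = 0.584958.
With the apex down, the centroid sits h/3 = 2.04/3 = 0.68 m below the base (the top edge), so y_c = 3.22 + 0.68 = 3.9 m and h_c = 3.9 × 0.584958 = 2.28134 m.
A = ½ × 1.63 × 2.04 = 1.6626 m².
Resultant F = γ·h_c·A = 12.3606 × 2.28134 × 1.6626 = 46.8832 kN.
I_c = b·h³/36 = 1.63 × 2.04³/36 = 0.384393 m⁴.
Centre of pressure: y_p = y_c + I_c/(y_c·A) = 3.9 + 0.384393/(3.9 × 1.6626) = 3.9 + 0.059282 = 3.95928 m along the plane.
Vertically, h_p = y_p·sinθ = 3.95928 × 0.584958 = 2.31601 m.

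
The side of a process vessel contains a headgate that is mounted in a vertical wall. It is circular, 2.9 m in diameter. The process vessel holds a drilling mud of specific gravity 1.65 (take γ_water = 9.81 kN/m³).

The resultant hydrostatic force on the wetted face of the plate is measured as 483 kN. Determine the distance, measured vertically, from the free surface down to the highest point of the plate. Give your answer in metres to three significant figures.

γ = 1.65 × 9.81 = 16.1865 kN/m³.
A = π(1.45)² = 6.6052 m².
From F = γ·h_c·A, the centroid depth is h_c = 483/(16.1865 × 6.6052) = 4.5176 m.
The centroid is at the centre, 1.45 m below the top of the plate, so the highest point sits at h_top = 4.5176 − 1.45 = 3.0676 m below the surface.

d_top ≈ 3.07 m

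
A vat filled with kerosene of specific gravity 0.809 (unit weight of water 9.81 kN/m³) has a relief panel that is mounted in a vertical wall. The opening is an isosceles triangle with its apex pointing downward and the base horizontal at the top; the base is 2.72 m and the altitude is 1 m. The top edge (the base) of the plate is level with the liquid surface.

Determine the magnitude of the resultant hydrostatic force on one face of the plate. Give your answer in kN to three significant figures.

γ = 0.809 × 9.81 = 7.93629 kN/m³.
With the apex down, the centroid sits h/3 = 1/3 = 0.333333 m below the base (the top edge), so the centroid depth is h_c = 0.333333 m.
A = ½ × 2.72 × 1 = 1.36 m².
Resultant F = γ·h_c·A = 7.93629 × 0.333333 × 1.36 = 3.59778 kN.

F ≈ 3.60 kN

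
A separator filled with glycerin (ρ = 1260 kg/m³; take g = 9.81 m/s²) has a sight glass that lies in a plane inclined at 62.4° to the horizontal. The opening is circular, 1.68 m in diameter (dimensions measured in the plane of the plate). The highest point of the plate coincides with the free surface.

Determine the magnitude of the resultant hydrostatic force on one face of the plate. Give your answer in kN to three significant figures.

F ≈ 20.4 kN

γ = ρg = 1260 × 9.81 / 1000 = 12.3606 kN/m³.
Let θ = 62.4° be the plate's angle to the horizontal; measure y along the incline from where the plane meets the free surface. Vertical depth h = y·sinθ with sinθ = 0.886204.
The centroid is at the centre, 0.84 m below the top of the plate, so y_c = 0.84 m and h_c = 0.84 × 0.886204 = 0.744411 m.
A = π(0.84)² = 2.21671 m².
Resultant F = γ·h_c·A = 12.3606 × 0.744411 × 2.21671 = 20.3968 kN.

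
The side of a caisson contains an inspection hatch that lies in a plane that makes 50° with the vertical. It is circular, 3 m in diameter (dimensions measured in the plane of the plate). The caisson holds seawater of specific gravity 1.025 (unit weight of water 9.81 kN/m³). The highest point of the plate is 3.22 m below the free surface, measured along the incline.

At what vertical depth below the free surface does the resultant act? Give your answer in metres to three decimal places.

γ = 1.025 × 9.81 = 10.05525 kN/m³.
The plate makes 50° with the vertical, i.e. θ = 90° − 50° = 40° to the horizontal. Measuring y along the incline from the free-surface line, vertical depth h = y·sinθ with sinθ = 0.642788.
The centroid is at the centre, 1.5 m below the top of the plate, so y_c = 3.22 + 1.5 = 4.72 m and h_c = 4.72 × 0.642788 = 3.03396 m.
A = π(1.5)² = 7.06858 m².
Resultant F = γ·h_c·A = 10.05525 × 3.03396 × 7.06858 = 215.643 kN.
I_c = πr⁴/4 = π × 1.5⁴/4 = 3.97608 m⁴.
Centre of pressure: y_p = y_c + I_c/(y_c·A) = 4.72 + 3.97608/(4.72 × 7.06858) = 4.72 + 0.119174 = 4.83917 m along the plane.
Vertically, h_p = y_p·sinθ = 4.83917 × 0.642788 = 3.11056 m.

h_p = 3.111 m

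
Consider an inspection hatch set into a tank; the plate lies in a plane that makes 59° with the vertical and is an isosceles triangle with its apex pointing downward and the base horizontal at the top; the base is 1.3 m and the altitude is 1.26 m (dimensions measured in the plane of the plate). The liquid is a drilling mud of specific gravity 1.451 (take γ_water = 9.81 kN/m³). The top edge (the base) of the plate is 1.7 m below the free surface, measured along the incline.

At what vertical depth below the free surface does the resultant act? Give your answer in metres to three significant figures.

h_p = 1.11 m

γ = 1.451 × 9.81 = 14.23431 kN/m³.
The plate makes 59° with the vertical, i.e. θ = 90° − 59° = 31° to the horizontal. Measuring y along the incline from the free-surface line, vertical depth h = y·sinθ with sinθ = 0.515038.
With the apex down, the centroid sits h/3 = 1.26/3 = 0.42 m below the base (the top edge), so y_c = 1.7 + 0.42 = 2.12 m and h_c = 2.12 × 0.515038 = 1.09188 m.
A = ½ × 1.3 × 1.26 = 0.819 m².
Resultant F = γ·h_c·A = 14.23431 × 1.09188 × 0.819 = 12.729 kN.
I_c = b·h³/36 = 1.3 × 1.26³/36 = 0.0722358 m⁴.
Centre of pressure: y_p = y_c + I_c/(y_c·A) = 2.12 + 0.0722358/(2.12 × 0.819) = 2.12 + 0.0416038 = 2.1616 m along the plane.
Vertically, h_p = y_p·sinθ = 2.1616 × 0.515038 = 1.11331 m.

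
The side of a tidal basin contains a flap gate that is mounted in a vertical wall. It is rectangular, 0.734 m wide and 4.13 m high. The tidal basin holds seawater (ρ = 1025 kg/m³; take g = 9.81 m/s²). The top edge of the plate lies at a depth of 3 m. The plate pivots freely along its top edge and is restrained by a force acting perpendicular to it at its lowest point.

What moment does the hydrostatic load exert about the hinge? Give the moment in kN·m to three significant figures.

M ≈ 362 kN·m

γ = ρg = 1025 × 9.81 / 1000 = 10.05525 kN/m³.
The centroid lies 4.13/2 = 2.065 m below the top edge, so the centroid depth is h_c = 3 + 2.065 = 5.065 m.
A = 0.734 × 4.13 = 3.03142 m².
Resultant F = γ·h_c·A = 10.05525 × 5.065 × 3.03142 = 154.39 kN.
I_c = b·h³/12 = 0.734 × 4.13³/12 = 4.30889 m⁴.
Centre of pressure: y_p = y_c + I_c/(y_c·A) = 5.065 + 4.30889/(5.065 × 3.03142) = 5.065 + 0.280634 = 5.34563 m along the plane.
The resultant acts 2.065 + 0.280634 = 2.34563 m (along the plate) below the hinge at the top edge, so the moment about the hinge is M = F × 2.34563 = 154.39 × 2.34563 = 362.142 kN·m.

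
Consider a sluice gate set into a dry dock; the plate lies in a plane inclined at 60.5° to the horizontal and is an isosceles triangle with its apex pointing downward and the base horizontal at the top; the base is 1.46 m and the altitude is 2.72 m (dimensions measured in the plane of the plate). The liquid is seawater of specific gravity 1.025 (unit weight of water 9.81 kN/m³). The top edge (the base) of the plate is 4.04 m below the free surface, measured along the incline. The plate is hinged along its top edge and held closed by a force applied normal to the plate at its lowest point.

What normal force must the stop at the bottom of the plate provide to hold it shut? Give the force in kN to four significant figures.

γ = 1.025 × 9.81 = 10.05525 kN/m³.
Let θ = 60.5° be the plate's angle to the horizontal; measure y along the incline from where the plane meets the free surface. Vertical depth h = y·sinθ with sinθ = 0.870356.
With the apex down, the centroid sits h/3 = 2.72/3 = 0.906667 m below the base (the top edge), so y_c = 4.04 + 0.906667 = 4.94667 m and h_c = 4.94667 × 0.870356 = 4.30536 m.
A = ½ × 1.46 × 2.72 = 1.9856 m².
Resultant F = γ·h_c·A = 10.05525 × 4.30536 × 1.9856 = 85.9595 kN.
I_c = b·h³/36 = 1.46 × 2.72³/36 = 0.816126 m⁴.
Centre of pressure: y_p = y_c + I_c/(y_c·A) = 4.94667 + 0.816126/(4.94667 × 1.9856) = 4.94667 + 0.0830907 = 5.02976 m along the plane.
The resultant acts 0.906667 + 0.0830907 = 0.989758 m (along the plate) below the hinge at the top edge, so the moment about the hinge is M = F × 0.989758 = 85.9595 × 0.989758 = 85.0791 kN·m.
A normal force at the bottom, 2.72 m from the hinge, must supply this moment: P = 85.0791/2.72 = 31.2791 kN.

P ≈ 31.28 kN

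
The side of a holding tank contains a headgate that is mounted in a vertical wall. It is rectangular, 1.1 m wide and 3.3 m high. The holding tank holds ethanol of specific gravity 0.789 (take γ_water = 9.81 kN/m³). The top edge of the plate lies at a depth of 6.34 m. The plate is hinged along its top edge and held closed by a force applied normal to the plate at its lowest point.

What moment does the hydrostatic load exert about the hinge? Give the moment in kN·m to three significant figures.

γ = 0.789 × 9.81 = 7.74009 kN/m³.
The centroid lies 3.3/2 = 1.65 m below the top edge, so the centroid depth is h_c = 6.34 + 1.65 = 7.99 m.
A = 1.1 × 3.3 = 3.63 m².
Resultant F = γ·h_c·A = 7.74009 × 7.99 × 3.63 = 224.491 kN.
I_c = b·h³/12 = 1.1 × 3.3³/12 = 3.29423 m⁴.
Centre of pressure: y_p = y_c + I_c/(y_c·A) = 7.99 + 3.29423/(7.99 × 3.63) = 7.99 + 0.11358 = 8.10358 m along the plane.
The resultant acts 1.65 + 0.11358 = 1.76358 m (along the plate) below the hinge at the top edge, so the moment about the hinge is M = F × 1.76358 = 224.491 × 1.76358 = 395.908 kN·m.

M ≈ 396 kN·m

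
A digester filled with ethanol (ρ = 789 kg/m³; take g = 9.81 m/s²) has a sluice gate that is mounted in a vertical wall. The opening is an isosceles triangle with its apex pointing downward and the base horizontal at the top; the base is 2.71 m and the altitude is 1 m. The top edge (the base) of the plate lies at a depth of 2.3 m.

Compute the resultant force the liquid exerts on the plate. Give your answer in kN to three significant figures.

F ≈ 27.6 kN

γ = ρg = 789 × 9.81 / 1000 = 7.74009 kN/m³.
With the apex down, the centroid sits h/3 = 1/3 = 0.333333 m below the base (the top edge), so the centroid depth is h_c = 2.3 + 0.333333 = 2.63333 m.
A = ½ × 2.71 × 1 = 1.355 m².
Resultant F = γ·h_c·A = 7.74009 × 2.63333 × 1.355 = 27.6179 kN.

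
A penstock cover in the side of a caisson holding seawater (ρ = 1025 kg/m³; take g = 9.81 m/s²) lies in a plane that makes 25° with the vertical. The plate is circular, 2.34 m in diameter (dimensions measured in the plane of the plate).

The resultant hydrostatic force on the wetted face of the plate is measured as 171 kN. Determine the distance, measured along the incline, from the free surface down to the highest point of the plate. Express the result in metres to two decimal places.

γ = ρg = 1025 × 9.81 / 1000 = 10.05525 kN/m³.
A = π(1.17)² = 4.30053 m².
From F = γ·h_c·A, the centroid depth is h_c = 171/(10.05525 × 4.30053) = 3.95441 m.
The plate makes 25° with the vertical, i.e. θ = 90° − 25° = 65° to the horizontal. Measuring y along the incline from the free-surface line, vertical depth h = y·sinθ with sinθ = 0.906308.
Along the incline, y_c = h_c/sinθ = 3.95441/0.906308 = 4.36321 m.
The centroid is at the centre, 1.17 m below the top of the plate, so the highest point sits at y_top = 4.36321 − 1.17 = 3.19321 m along the incline.

y_top ≈ 3.19 m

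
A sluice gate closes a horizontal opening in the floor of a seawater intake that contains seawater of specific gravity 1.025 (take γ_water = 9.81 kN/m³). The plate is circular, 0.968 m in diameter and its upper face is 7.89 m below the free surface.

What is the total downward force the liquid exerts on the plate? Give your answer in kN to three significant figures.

γ = 1.025 × 9.81 = 10.05525 kN/m³.
The plate is horizontal, so pressure is uniform at p = γ·h = 10.05525 × 7.89 = 79.3359 kN/m².
A = π(0.484)² = 0.735937 m².
F = p·A = 79.3359 × 0.735937 = 58.3862 kN.

F ≈ 58.4 kN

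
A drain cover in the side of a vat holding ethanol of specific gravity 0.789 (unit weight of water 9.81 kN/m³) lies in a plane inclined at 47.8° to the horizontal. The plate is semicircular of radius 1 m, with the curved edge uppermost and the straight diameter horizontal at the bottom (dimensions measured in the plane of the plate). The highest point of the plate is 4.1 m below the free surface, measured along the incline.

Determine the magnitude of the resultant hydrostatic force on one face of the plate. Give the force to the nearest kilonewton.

γ = 0.789 × 9.81 = 7.74009 kN/m³.
Let θ = 47.8° be the plate's angle to the horizontal; measure y along the incline from where the plane meets the free surface. Vertical depth h = y·sinθ with sinθ = 0.740805.
The centroid lies 4r/(3π) = 0.424413 m above the diameter, so r − 4r/(3π) = 1 − 0.424413 = 0.575587 m below the topmost point, so y_c = 4.1 + 0.575587 = 4.67559 m and h_c = 4.67559 × 0.740805 = 3.4637 m.
A = πr²/2 = π × 1²/2 = 1.5708 m².
Resultant F = γ·h_c·A = 7.74009 × 3.4637 × 1.5708 = 42.1121 kN.

F ≈ 42 kN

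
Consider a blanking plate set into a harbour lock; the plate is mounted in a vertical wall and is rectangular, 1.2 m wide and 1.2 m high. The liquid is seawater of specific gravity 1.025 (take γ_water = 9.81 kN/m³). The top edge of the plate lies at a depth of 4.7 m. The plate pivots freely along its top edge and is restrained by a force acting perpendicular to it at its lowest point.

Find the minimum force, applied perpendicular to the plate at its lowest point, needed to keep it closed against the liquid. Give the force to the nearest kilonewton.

P ≈ 40 kN

γ = 1.025 × 9.81 = 10.05525 kN/m³.
The centroid lies 1.2/2 = 0.6 m below the top edge, so the centroid depth is h_c = 4.7 + 0.6 = 5.3 m.
A = 1.2 × 1.2 = 1.44 m².
Resultant F = γ·h_c·A = 10.05525 × 5.3 × 1.44 = 76.7417 kN.
I_c = b·h³/12 = 1.2 × 1.2³/12 = 0.1728 m⁴.
Centre of pressure: y_p = y_c + I_c/(y_c·A) = 5.3 + 0.1728/(5.3 × 1.44) = 5.3 + 0.0226415 = 5.32264 m along the plane.
The resultant acts 0.6 + 0.0226415 = 0.622641 m (along the plate) below the hinge at the top edge, so the moment about the hinge is M = F × 0.622641 = 76.7417 × 0.622641 = 47.7825 kN·m.
A normal force at the bottom, 1.2 m from the hinge, must supply this moment: P = 47.7825/1.2 = 39.8188 kN.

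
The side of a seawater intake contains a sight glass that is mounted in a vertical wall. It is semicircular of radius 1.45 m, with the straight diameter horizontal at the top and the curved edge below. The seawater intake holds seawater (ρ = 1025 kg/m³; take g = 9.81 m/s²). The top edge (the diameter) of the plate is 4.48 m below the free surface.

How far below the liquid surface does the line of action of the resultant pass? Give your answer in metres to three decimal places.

γ = ρg = 1025 × 9.81 / 1000 = 10.05525 kN/m³.
The centroid of a semicircle lies 4r/(3π) = 0.615399 m from the diameter, here below the top edge, so the centroid depth is h_c = 4.48 + 0.615399 = 5.0954 m.
A = πr²/2 = π × 1.45²/2 = 3.3026 m².
Resultant F = γ·h_c·A = 10.05525 × 5.0954 × 3.3026 = 169.21 kN.
I_c = (π/8 − 8/(9π))·r⁴ = 0.109757 × 1.45⁴ = 0.485182 m⁴.
Centre of pressure: y_p = y_c + I_c/(y_c·A) = 5.0954 + 0.485182/(5.0954 × 3.3026) = 5.0954 + 0.0288317 = 5.12423 m along the plane.

h_p = 5.124 m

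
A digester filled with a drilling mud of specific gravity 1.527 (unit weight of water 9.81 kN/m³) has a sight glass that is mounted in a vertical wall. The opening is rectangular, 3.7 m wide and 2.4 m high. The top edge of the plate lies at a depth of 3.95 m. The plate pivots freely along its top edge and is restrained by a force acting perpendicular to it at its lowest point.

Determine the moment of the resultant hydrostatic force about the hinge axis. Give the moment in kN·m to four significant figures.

γ = 1.527 × 9.81 = 14.97987 kN/m³.
The centroid lies 2.4/2 = 1.2 m below the top edge, so the centroid depth is h_c = 3.95 + 1.2 = 5.15 m.
A = 3.7 × 2.4 = 8.88 m².
Resultant F = γ·h_c·A = 14.97987 × 5.15 × 8.88 = 685.059 kN.
I_c = b·h³/12 = 3.7 × 2.4³/12 = 4.2624 m⁴.
Centre of pressure: y_p = y_c + I_c/(y_c·A) = 5.15 + 4.2624/(5.15 × 8.88) = 5.15 + 0.0932039 = 5.2432 m along the plane.
The resultant acts 1.2 + 0.0932039 = 1.2932 m (along the plate) below the hinge at the top edge, so the moment about the hinge is M = F × 1.2932 = 685.059 × 1.2932 = 885.918 kN·m.

M ≈ 885.9 kN·m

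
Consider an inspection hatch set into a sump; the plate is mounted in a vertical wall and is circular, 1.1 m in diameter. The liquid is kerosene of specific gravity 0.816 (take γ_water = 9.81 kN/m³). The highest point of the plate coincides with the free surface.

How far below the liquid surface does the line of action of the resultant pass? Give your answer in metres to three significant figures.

γ = 0.816 × 9.81 = 8.00496 kN/m³.
The centroid is at the centre, 0.55 m below the top of the plate, so the centroid depth is h_c = 0.55 m.
A = π(0.55)² = 0.950332 m².
Resultant F = γ·h_c·A = 8.00496 × 0.55 × 0.950332 = 4.18405 kN.
I_c = πr⁴/4 = π × 0.55⁴/4 = 0.0718688 m⁴.
Centre of pressure: y_p = y_c + I_c/(y_c·A) = 0.55 + 0.0718688/(0.55 × 0.950332) = 0.55 + 0.1375 = 0.6875 m along the plane.

h_p = 0.688 m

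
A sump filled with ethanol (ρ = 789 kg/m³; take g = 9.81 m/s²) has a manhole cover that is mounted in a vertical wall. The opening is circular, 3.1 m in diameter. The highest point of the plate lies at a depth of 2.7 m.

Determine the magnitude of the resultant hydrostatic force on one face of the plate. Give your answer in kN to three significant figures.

γ = ρg = 789 × 9.81 / 1000 = 7.74009 kN/m³.
The centroid is at the centre, 1.55 m below the top of the plate, so the centroid depth is h_c = 2.7 + 1.55 = 4.25 m.
A = π(1.55)² = 7.54768 m².
Resultant F = γ·h_c·A = 7.74009 × 4.25 × 7.54768 = 248.284 kN.

F ≈ 248 kN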